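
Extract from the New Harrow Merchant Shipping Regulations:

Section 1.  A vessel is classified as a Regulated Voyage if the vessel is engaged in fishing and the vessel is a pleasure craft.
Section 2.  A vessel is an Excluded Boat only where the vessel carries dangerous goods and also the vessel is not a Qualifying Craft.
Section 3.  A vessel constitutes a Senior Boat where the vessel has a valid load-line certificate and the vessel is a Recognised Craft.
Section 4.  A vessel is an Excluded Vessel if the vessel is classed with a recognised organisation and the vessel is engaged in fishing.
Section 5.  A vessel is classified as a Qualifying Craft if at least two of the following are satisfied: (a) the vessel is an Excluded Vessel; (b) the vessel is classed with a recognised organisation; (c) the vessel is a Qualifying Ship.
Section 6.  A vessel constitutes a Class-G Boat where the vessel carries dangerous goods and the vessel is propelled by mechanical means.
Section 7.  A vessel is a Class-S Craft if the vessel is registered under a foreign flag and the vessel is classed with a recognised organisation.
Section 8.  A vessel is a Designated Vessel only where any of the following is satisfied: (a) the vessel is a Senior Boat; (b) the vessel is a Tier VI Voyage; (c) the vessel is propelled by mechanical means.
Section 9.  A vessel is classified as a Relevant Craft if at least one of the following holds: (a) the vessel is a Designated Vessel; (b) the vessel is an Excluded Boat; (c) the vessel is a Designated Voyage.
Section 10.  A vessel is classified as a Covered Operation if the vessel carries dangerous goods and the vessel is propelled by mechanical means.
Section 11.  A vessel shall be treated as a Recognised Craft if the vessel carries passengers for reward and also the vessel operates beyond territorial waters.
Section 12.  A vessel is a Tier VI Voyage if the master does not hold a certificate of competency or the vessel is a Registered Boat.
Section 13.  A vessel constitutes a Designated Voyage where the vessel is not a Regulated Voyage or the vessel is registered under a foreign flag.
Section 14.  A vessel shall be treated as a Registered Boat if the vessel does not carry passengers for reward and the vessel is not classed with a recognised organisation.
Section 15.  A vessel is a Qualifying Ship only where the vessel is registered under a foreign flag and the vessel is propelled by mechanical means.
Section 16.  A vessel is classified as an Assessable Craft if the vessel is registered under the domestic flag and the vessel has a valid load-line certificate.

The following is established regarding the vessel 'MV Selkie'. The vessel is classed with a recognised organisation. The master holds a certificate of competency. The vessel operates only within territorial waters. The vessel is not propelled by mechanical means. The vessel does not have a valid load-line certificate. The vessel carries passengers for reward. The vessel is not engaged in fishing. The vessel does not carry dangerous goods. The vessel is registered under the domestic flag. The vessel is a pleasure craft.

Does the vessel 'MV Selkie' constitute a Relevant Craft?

Yes

Under section 11: the vessel carries passengers for reward? yes; and the vessel operates beyond territorial waters? no. So the vessel is not a Recognised Craft.
Under section 3: the vessel has a valid load-line certificate? no; and Recognised Craft (section 11)? no. So the vessel is not a Senior Boat.
Under section 14: the vessel does not carry passengers for reward? no; and the vessel is not classed with a recognised organisation? no. So the vessel is not a Registered Boat.
Under section 12: the master does not hold a certificate of competency? no; or Registered Boat (section 14)? no. So the vessel is not a Tier VI Voyage.
Under section 8: Senior Boat (section 3)? no; or Tier VI Voyage (section 12)? no; or the vessel is propelled by mechanical means? no. So the vessel is not a Designated Vessel.
Under section 4: the vessel is classed with a recognised organisation? yes; and the vessel is engaged in fishing? no. So the vessel is not an Excluded Vessel.
Under section 15: the vessel is registered under a foreign flag? no; and the vessel is propelled by mechanical means? no. So the vessel is not a Qualifying Ship.
Under section 5: Excluded Vessel (section 4)? no; the vessel is classed with a recognised organisation? yes; Qualifying Ship (section 15)? no — 1 of 3 hold (need ≥2) → not satisfied.
Under section 2: the vessel carries dangerous goods? no; and not a Qualifying Craft (section 5)? yes. So the vessel is not an Excluded Boat.
Under section 1: the vessel is engaged in fishing? no; and the vessel is a pleasure craft? yes. So the vessel is not a Regulated Voyage.
Under section 13: not a Regulated Voyage (section 1)? yes; or the vessel is registered under a foreign flag? no. So the vessel is a Designated Voyage.
Under section 9: Designated Vessel (section 8)? no; or Excluded Boat (section 2)? no; or Designated Voyage (section 13)? yes. So the vessel is a Relevant Craft.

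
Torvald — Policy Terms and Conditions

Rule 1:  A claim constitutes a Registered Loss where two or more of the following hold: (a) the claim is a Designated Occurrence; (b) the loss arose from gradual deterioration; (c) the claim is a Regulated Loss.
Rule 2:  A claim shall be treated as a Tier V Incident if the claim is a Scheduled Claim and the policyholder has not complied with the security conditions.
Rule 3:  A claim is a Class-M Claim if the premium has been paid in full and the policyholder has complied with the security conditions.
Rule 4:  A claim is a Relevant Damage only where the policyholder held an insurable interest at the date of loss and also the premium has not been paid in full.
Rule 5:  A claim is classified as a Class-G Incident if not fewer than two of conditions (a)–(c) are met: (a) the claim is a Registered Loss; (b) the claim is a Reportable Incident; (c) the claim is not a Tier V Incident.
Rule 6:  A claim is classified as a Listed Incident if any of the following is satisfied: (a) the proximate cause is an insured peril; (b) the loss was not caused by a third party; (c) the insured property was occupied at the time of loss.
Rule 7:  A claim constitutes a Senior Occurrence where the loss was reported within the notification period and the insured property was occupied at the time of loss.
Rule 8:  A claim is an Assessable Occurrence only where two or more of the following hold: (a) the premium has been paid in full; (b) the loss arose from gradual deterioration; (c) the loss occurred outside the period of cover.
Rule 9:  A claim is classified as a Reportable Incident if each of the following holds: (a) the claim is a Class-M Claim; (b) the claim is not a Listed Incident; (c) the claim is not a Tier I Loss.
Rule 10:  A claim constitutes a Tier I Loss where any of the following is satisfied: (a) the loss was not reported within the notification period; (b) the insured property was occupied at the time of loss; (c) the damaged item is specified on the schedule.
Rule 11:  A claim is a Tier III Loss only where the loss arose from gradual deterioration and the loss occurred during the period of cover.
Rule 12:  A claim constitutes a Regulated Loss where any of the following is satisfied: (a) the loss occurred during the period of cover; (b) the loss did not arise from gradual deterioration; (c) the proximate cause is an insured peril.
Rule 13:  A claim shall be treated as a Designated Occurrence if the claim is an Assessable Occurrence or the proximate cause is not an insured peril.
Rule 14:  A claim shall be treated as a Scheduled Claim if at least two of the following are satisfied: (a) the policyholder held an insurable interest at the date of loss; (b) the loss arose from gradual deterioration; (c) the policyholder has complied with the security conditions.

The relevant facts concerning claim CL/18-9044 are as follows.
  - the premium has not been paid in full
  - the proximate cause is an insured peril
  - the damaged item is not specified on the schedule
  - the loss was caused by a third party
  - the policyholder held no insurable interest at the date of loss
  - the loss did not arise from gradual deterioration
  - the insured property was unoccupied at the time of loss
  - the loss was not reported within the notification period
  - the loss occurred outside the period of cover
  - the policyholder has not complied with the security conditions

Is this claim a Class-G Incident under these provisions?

rule 8 — Assessable Occurrence: the premium has been paid in full? no; the loss arose from gradual deterioration? no; the loss occurred outside the period of cover? yes — 1 of 3 hold (need ≥2) → not satisfied.
rule 13 — Designated Occurrence: [Assessable Occurrence (rule 8)? no] OR [the proximate cause is not an insured peril? no] → not satisfied.
rule 12 — Regulated Loss: [the loss occurred during the period of cover? no] OR [the loss did not arise from gradual deterioration? yes] OR [the proximate cause is an insured peril? yes] → satisfied.
rule 1 — Registered Loss: Designated Occurrence (rule 13)? no; the loss arose from gradual deterioration? no; Regulated Loss (rule 12)? yes — 1 of 3 hold (need ≥2) → not satisfied.
rule 3 — Class-M Claim: [the premium has been paid in full? no] AND [the policyholder has complied with the security conditions? no] → not satisfied.
rule 6 — Listed Incident: [the proximate cause is an insured peril? yes] OR [the loss was not caused by a third party? no] OR [the insured property was occupied at the time of loss? no] → satisfied.
rule 10 — Tier I Loss: [the loss was not reported within the notification period? yes] OR [the insured property was occupied at the time of loss? no] OR [the damaged item is specified on the schedule? no] → satisfied.
rule 9 — Reportable Incident: [Class-M Claim (rule 3)? no] AND [not a Listed Incident (rule 6)? no] AND [not a Tier I Loss (rule 10)? no] → not satisfied.
rule 14 — Scheduled Claim: the policyholder held an insurable interest at the date of loss? no; the loss arose from gradual deterioration? no; the policyholder has complied with the security conditions? no — 0 of 3 hold (need ≥2) → not satisfied.
rule 2 — Tier V Incident: [Scheduled Claim (rule 14)? no] AND [the policyholder has not complied with the security conditions? yes] → not satisfied.
rule 5 — Class-G Incident: Registered Loss (rule 1)? no; Reportable Incident (rule 9)? no; not a Tier V Incident (rule 2)? yes — 1 of 3 hold (need ≥2) → not satisfied.

No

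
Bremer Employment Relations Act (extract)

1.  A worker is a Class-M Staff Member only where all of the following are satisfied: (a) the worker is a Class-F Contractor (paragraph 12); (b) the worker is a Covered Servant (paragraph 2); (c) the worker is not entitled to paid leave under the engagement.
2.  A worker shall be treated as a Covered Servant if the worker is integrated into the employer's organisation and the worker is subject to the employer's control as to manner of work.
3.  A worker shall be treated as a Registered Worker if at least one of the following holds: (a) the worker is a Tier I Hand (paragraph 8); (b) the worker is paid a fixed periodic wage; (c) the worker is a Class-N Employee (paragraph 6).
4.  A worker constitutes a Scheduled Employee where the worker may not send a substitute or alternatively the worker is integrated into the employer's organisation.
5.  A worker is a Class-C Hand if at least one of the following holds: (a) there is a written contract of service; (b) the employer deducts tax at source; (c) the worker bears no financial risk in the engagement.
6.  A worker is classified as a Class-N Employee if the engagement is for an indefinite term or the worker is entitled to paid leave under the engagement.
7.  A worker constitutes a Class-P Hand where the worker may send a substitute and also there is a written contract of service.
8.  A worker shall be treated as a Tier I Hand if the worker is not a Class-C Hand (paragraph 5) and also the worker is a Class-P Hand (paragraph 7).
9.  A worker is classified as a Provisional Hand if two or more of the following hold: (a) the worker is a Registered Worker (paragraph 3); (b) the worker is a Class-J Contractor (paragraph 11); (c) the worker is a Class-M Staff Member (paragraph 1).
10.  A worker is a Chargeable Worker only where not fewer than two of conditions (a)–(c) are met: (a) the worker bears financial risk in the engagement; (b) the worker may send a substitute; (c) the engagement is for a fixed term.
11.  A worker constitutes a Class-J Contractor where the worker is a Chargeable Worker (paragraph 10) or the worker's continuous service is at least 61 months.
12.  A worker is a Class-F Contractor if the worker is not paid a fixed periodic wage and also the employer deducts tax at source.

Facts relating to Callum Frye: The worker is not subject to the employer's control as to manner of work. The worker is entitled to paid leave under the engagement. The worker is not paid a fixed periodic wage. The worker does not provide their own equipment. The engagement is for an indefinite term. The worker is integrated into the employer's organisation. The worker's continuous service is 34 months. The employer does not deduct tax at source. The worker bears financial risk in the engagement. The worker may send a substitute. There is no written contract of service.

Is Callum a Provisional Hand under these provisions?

Under paragraph 5: there is a written contract of service? no; or the employer deducts tax at source? no; or the worker bears no financial risk in the engagement? no. So the worker is not a Class-C Hand.
Under paragraph 7: the worker may send a substitute? yes; and there is a written contract of service? no. So the worker is not a Class-P Hand.
Under paragraph 8: not a Class-C Hand (paragraph 5)? yes; and Class-P Hand (paragraph 7)? no. So the worker is not a Tier I Hand.
Under paragraph 6: the engagement is for an indefinite term? yes; or the worker is entitled to paid leave under the engagement? yes. So the worker is a Class-N Employee.
Under paragraph 3: Tier I Hand (paragraph 8)? no; or the worker is paid a fixed periodic wage? no; or Class-N Employee (paragraph 6)? yes. So the worker is a Registered Worker.
Under paragraph 10: the worker bears financial risk in the engagement? yes; the worker may send a substitute? yes; the engagement is for a fixed term? no — 2 of 3 hold (need ≥2) → satisfied.
Under paragraph 11: Chargeable Worker (paragraph 10)? yes; or worker's continuous service: 34 months ≥ 61 months? no. So the worker is a Class-J Contractor.
Under paragraph 12: the worker is not paid a fixed periodic wage? yes; and the employer deducts tax at source? no. So the worker is not a Class-F Contractor.
Under paragraph 2: the worker is integrated into the employer's organisation? yes; and the worker is subject to the employer's control as to manner of work? no. So the worker is not a Covered Servant.
Under paragraph 1: Class-F Contractor (paragraph 12)? no; and Covered Servant (paragraph 2)? no; and the worker is not entitled to paid leave under the engagement? no. So the worker is not a Class-M Staff Member.
Under paragraph 9: Registered Worker (paragraph 3)? yes; Class-J Contractor (paragraph 11)? yes; Class-M Staff Member (paragraph 1)? no — 2 of 3 hold (need ≥2) → satisfied.

Yes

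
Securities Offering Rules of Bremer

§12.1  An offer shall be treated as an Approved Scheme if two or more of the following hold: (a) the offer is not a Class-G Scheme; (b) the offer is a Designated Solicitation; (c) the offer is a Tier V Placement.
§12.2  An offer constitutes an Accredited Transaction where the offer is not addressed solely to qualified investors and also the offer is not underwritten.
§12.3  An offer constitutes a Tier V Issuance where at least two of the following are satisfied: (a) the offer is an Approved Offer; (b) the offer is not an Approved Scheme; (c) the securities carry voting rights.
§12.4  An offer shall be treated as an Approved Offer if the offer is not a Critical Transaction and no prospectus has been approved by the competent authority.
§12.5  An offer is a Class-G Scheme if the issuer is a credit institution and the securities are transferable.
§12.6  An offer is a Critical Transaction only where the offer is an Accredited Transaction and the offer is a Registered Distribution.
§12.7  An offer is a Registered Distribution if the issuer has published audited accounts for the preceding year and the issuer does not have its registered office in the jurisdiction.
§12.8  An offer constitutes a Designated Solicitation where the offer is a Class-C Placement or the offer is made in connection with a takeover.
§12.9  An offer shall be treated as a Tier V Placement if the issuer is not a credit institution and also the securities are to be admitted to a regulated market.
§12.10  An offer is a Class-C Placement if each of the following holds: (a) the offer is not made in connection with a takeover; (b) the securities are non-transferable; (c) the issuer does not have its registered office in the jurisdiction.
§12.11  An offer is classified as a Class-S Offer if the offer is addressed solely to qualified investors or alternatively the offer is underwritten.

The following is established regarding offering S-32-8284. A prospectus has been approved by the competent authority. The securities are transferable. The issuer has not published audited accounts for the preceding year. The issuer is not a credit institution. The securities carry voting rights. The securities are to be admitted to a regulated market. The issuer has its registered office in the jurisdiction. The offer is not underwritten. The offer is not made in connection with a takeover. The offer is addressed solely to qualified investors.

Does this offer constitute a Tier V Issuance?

§12.2 — Accredited Transaction: [the offer is not addressed solely to qualified investors? no] AND [the offer is not underwritten? yes] → not satisfied.
§12.7 — Registered Distribution: [the issuer has published audited accounts for the preceding year? no] AND [the issuer does not have its registered office in the jurisdiction? no] → not satisfied.
§12.6 — Critical Transaction: [Accredited Transaction (§12.2)? no] AND [Registered Distribution (§12.7)? no] → not satisfied.
§12.4 — Approved Offer: [not a Critical Transaction (§12.6)? yes] AND [no prospectus has been approved by the competent authority? no] → not satisfied.
§12.5 — Class-G Scheme: [the issuer is a credit institution? no] AND [the securities are transferable? yes] → not satisfied.
§12.10 — Class-C Placement: [the offer is not made in connection with a takeover? yes] AND [the securities are non-transferable? no] AND [the issuer does not have its registered office in the jurisdiction? no] → not satisfied.
§12.8 — Designated Solicitation: [Class-C Placement (§12.10)? no] OR [the offer is made in connection with a takeover? no] → not satisfied.
§12.9 — Tier V Placement: [the issuer is not a credit institution? yes] AND [the securities are to be admitted to a regulated market? yes] → satisfied.
§12.1 — Approved Scheme: not a Class-G Scheme (§12.5)? yes; Designated Solicitation (§12.8)? no; Tier V Placement (§12.9)? yes — 2 of 3 hold (need ≥2) → satisfied.
§12.3 — Tier V Issuance: Approved Offer (§12.4)? no; not an Approved Scheme (§12.1)? no; the securities carry voting rights? yes — 1 of 3 hold (need ≥2) → not satisfied.

No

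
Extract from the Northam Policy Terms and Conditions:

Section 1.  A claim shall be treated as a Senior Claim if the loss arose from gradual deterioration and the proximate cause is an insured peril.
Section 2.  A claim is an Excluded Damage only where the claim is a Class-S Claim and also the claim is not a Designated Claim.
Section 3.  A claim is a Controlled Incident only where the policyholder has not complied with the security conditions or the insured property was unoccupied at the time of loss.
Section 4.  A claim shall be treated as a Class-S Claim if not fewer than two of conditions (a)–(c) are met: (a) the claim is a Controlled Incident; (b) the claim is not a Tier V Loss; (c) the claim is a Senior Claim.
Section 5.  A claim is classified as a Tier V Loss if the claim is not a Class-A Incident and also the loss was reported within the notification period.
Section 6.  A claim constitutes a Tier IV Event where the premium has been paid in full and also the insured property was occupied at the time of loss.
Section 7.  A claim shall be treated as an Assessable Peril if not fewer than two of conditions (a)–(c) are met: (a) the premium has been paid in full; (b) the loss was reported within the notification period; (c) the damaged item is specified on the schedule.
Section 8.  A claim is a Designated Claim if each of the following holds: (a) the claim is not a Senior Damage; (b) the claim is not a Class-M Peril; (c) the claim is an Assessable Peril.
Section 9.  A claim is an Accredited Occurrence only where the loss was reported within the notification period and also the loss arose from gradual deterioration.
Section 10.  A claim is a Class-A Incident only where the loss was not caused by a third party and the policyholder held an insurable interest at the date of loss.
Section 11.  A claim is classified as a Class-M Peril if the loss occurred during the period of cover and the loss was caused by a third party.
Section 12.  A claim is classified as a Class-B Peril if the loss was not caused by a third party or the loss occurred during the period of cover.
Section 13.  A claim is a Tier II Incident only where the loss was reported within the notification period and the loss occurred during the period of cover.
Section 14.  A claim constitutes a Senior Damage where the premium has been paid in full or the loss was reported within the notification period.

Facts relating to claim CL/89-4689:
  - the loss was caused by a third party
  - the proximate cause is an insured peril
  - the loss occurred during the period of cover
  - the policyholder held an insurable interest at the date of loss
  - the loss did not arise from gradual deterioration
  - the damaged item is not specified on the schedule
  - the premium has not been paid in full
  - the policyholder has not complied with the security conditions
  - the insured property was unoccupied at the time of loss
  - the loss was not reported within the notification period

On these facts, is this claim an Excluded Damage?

Yes

section 3 — Controlled Incident: [the policyholder has not complied with the security conditions? yes] OR [the insured property was unoccupied at the time of loss? yes] → satisfied.
section 10 — Class-A Incident: [the loss was not caused by a third party? no] AND [the policyholder held an insurable interest at the date of loss? yes] → not satisfied.
section 5 — Tier V Loss: [not a Class-A Incident (section 10)? yes] AND [the loss was reported within the notification period? no] → not satisfied.
section 1 — Senior Claim: [the loss arose from gradual deterioration? no] AND [the proximate cause is an insured peril? yes] → not satisfied.
section 4 — Class-S Claim: Controlled Incident (section 3)? yes; not a Tier V Loss (section 5)? yes; Senior Claim (section 1)? no — 2 of 3 hold (need ≥2) → satisfied.
section 14 — Senior Damage: [the premium has been paid in full? no] OR [the loss was reported within the notification period? no] → not satisfied.
section 11 — Class-M Peril: [the loss occurred during the period of cover? yes] AND [the loss was caused by a third party? yes] → satisfied.
section 7 — Assessable Peril: the premium has been paid in full? no; the loss was reported within the notification period? no; the damaged item is specified on the schedule? no — 0 of 3 hold (need ≥2) → not satisfied.
section 8 — Designated Claim: [not a Senior Damage (section 14)? yes] AND [not a Class-M Peril (section 11)? no] AND [Assessable Peril (section 7)? no] → not satisfied.
section 2 — Excluded Damage: [Class-S Claim (section 4)? yes] AND [not a Designated Claim (section 8)? yes] → satisfied.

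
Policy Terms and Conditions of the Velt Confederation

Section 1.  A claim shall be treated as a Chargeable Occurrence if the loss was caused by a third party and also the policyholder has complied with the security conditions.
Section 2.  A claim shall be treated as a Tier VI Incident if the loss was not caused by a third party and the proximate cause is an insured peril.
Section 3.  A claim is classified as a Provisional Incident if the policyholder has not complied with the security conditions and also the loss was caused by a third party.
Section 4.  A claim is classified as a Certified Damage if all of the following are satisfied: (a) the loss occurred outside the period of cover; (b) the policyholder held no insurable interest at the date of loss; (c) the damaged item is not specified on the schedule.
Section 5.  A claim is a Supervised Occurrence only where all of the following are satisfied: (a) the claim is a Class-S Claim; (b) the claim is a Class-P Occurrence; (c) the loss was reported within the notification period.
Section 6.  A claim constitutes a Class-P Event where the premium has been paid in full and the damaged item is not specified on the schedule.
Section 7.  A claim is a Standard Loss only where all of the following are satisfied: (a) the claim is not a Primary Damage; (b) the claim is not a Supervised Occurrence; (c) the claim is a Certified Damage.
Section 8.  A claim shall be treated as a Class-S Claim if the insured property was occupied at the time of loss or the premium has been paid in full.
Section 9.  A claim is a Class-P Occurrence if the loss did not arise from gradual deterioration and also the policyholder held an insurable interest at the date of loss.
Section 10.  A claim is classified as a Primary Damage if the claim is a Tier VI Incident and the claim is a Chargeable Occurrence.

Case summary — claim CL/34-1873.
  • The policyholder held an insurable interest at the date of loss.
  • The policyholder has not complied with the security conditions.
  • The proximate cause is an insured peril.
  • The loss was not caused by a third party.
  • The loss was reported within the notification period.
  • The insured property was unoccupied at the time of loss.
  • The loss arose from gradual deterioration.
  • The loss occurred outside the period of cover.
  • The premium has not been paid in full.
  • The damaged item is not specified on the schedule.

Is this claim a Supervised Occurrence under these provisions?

section 8 — Class-S Claim: [the insured property was occupied at the time of loss? no] OR [the premium has been paid in full? no] → not satisfied.
section 9 — Class-P Occurrence: [the loss did not arise from gradual deterioration? no] AND [the policyholder held an insurable interest at the date of loss? yes] → not satisfied.
section 5 — Supervised Occurrence: [Class-S Claim (section 8)? no] AND [Class-P Occurrence (section 9)? no] AND [the loss was reported within the notification period? yes] → not satisfied.

No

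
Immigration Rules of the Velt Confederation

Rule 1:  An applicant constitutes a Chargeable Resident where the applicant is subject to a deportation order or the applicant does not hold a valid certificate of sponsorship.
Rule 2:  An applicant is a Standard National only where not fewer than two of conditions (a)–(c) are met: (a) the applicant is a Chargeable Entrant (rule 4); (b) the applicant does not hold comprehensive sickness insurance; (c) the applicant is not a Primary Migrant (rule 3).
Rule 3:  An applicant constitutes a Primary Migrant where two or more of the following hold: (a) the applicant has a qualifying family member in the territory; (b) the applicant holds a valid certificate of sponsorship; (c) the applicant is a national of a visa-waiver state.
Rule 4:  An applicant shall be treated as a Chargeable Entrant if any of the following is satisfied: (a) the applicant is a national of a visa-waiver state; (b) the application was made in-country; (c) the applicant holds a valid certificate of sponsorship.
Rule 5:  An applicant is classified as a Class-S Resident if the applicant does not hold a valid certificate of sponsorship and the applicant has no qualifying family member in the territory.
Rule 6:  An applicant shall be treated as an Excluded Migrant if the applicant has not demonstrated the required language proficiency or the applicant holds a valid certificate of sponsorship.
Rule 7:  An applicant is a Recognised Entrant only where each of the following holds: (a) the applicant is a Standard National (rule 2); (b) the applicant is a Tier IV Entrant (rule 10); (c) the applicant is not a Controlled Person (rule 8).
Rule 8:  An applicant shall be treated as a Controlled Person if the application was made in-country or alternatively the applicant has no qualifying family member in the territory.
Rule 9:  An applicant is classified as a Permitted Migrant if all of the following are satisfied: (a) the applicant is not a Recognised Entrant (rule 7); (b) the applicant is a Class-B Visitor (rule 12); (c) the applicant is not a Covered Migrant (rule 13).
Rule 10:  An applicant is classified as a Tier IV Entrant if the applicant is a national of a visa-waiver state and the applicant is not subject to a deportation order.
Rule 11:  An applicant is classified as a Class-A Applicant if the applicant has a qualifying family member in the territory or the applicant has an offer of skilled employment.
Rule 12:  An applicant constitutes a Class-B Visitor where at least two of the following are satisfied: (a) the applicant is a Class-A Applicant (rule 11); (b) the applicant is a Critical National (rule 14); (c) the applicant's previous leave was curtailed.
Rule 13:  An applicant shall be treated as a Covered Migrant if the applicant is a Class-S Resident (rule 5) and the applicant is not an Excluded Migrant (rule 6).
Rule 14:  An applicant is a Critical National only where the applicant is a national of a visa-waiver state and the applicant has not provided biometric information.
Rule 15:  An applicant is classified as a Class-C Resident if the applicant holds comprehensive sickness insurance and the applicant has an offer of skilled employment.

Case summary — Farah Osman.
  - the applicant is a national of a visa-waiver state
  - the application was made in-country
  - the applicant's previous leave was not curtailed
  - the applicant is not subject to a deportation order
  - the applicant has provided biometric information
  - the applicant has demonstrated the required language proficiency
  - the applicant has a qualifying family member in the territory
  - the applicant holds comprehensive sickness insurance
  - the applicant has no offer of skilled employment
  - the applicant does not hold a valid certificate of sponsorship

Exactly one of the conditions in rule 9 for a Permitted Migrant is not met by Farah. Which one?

rule 4 — Chargeable Entrant: [the applicant is a national of a visa-waiver state? yes] OR [the application was made in-country? yes] OR [the applicant holds a valid certificate of sponsorship? no] → satisfied.
rule 3 — Primary Migrant: the applicant has a qualifying family member in the territory? yes; the applicant holds a valid certificate of sponsorship? no; the applicant is a national of a visa-waiver state? yes — 2 of 3 hold (need ≥2) → satisfied.
rule 2 — Standard National: Chargeable Entrant (rule 4)? yes; the applicant does not hold comprehensive sickness insurance? no; not a Primary Migrant (rule 3)? no — 1 of 3 hold (need ≥2) → not satisfied.
rule 10 — Tier IV Entrant: [the applicant is a national of a visa-waiver state? yes] AND [the applicant is not subject to a deportation order? yes] → satisfied.
rule 8 — Controlled Person: [the application was made in-country? yes] OR [the applicant has no qualifying family member in the territory? no] → satisfied.
rule 7 — Recognised Entrant: [Standard National (rule 2)? no] AND [Tier IV Entrant (rule 10)? yes] AND [not a Controlled Person (rule 8)? no] → not satisfied.
rule 11 — Class-A Applicant: [the applicant has a qualifying family member in the territory? yes] OR [the applicant has an offer of skilled employment? no] → satisfied.
rule 14 — Critical National: [the applicant is a national of a visa-waiver state? yes] AND [the applicant has not provided biometric information? no] → not satisfied.
rule 12 — Class-B Visitor: Class-A Applicant (rule 11)? yes; Critical National (rule 14)? no; the applicant's previous leave was curtailed? no — 1 of 3 hold (need ≥2) → not satisfied.
rule 5 — Class-S Resident: [the applicant does not hold a valid certificate of sponsorship? yes] AND [the applicant has no qualifying family member in the territory? no] → not satisfied.
rule 6 — Excluded Migrant: [the applicant has not demonstrated the required language proficiency? no] OR [the applicant holds a valid certificate of sponsorship? no] → not satisfied.
rule 13 — Covered Migrant: [Class-S Resident (rule 5)? no] AND [not an Excluded Migrant (rule 6)? yes] → not satisfied.
rule 9 — Permitted Migrant: [not a Recognised Entrant (rule 7)? yes] AND [Class-B Visitor (rule 12)? no] AND [not a Covered Migrant (rule 13)? yes] → not satisfied.

Class-B Visitor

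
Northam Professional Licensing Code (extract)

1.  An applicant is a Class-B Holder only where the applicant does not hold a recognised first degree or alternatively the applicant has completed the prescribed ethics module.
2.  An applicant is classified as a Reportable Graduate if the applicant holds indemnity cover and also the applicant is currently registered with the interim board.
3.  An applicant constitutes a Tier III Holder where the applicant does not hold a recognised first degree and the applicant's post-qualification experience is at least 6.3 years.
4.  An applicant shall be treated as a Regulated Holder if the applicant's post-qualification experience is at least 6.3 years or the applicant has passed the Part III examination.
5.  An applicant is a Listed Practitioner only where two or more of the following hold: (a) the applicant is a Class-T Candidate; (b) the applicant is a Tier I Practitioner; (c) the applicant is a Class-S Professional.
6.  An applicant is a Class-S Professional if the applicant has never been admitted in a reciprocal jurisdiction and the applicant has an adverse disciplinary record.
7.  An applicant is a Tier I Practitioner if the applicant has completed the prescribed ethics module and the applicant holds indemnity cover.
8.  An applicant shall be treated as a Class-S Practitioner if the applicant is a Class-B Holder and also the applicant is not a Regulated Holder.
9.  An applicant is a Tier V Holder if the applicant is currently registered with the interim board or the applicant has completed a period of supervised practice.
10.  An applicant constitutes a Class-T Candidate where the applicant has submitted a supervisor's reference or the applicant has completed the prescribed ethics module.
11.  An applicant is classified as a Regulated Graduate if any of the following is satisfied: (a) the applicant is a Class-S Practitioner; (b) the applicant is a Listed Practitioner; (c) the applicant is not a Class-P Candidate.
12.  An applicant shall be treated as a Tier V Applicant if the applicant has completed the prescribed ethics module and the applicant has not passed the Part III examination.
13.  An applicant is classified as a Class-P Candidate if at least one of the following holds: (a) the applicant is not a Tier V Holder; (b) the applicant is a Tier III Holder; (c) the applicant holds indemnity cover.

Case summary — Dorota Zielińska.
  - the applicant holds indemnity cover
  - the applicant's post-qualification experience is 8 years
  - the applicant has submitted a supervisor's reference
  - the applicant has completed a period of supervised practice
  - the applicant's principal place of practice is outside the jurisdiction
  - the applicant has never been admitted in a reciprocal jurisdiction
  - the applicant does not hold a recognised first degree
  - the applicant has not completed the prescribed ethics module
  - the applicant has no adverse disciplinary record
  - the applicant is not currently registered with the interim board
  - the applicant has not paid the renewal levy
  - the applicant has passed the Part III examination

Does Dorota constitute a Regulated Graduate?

No

paragraph 1 — Class-B Holder: [the applicant does not hold a recognised first degree? yes] OR [the applicant has completed the prescribed ethics module? no] → satisfied.
paragraph 4 — Regulated Holder: [applicant's post-qualification experience: 8 years ≥ 6.3 years? yes] OR [the applicant has passed the Part III examination? yes] → satisfied.
paragraph 8 — Class-S Practitioner: [Class-B Holder (paragraph 1)? yes] AND [not a Regulated Holder (paragraph 4)? no] → not satisfied.
paragraph 10 — Class-T Candidate: [the applicant has submitted a supervisor's reference? yes] OR [the applicant has completed the prescribed ethics module? no] → satisfied.
paragraph 7 — Tier I Practitioner: [the applicant has completed the prescribed ethics module? no] AND [the applicant holds indemnity cover? yes] → not satisfied.
paragraph 6 — Class-S Professional: [the applicant has never been admitted in a reciprocal jurisdiction? yes] AND [the applicant has an adverse disciplinary record? no] → not satisfied.
paragraph 5 — Listed Practitioner: Class-T Candidate (paragraph 10)? yes; Tier I Practitioner (paragraph 7)? no; Class-S Professional (paragraph 6)? no — 1 of 3 hold (need ≥2) → not satisfied.
paragraph 9 — Tier V Holder: [the applicant is currently registered with the interim board? no] OR [the applicant has completed a period of supervised practice? yes] → satisfied.
paragraph 3 — Tier III Holder: [the applicant does not hold a recognised first degree? yes] AND [applicant's post-qualification experience: 8 years ≥ 6.3 years? yes] → satisfied.
paragraph 13 — Class-P Candidate: [not a Tier V Holder (paragraph 9)? no] OR [Tier III Holder (paragraph 3)? yes] OR [the applicant holds indemnity cover? yes] → satisfied.
paragraph 11 — Regulated Graduate: [Class-S Practitioner (paragraph 8)? no] OR [Listed Practitioner (paragraph 5)? no] OR [not a Class-P Candidate (paragraph 13)? no] → not satisfied.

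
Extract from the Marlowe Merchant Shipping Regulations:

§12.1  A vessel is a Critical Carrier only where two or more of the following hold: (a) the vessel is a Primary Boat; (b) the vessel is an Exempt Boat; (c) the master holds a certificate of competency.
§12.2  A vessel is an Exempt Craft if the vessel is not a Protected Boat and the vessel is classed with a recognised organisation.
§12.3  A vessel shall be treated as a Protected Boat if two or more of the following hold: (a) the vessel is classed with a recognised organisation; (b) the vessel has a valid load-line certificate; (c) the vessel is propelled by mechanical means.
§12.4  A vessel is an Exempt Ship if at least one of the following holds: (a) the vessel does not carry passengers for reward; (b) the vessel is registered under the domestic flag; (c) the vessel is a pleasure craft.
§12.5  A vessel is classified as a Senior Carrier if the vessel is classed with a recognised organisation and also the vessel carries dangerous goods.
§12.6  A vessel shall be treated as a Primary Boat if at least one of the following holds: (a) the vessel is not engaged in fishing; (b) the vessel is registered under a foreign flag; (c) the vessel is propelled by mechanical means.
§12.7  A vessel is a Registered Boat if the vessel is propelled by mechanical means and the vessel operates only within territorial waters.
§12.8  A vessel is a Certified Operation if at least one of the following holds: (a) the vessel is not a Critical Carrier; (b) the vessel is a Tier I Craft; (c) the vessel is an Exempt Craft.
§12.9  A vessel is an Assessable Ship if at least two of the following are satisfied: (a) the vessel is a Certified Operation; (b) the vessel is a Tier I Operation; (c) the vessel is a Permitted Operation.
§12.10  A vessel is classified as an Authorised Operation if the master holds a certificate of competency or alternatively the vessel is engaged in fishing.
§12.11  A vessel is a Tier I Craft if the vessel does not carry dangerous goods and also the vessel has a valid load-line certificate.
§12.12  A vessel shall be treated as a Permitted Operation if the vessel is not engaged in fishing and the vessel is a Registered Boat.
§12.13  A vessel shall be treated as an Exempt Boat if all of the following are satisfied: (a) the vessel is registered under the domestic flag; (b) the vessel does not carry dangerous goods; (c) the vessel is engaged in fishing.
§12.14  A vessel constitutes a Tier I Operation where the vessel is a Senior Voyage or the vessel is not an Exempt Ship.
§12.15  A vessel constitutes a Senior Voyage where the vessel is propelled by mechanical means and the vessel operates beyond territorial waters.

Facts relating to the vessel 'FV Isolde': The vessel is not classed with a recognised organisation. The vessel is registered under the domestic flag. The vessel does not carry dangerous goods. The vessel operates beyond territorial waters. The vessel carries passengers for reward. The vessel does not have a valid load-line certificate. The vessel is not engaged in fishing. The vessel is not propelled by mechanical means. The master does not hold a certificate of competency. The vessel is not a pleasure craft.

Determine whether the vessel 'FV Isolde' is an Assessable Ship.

No

§12.6 — Primary Boat: [the vessel is not engaged in fishing? yes] OR [the vessel is registered under a foreign flag? no] OR [the vessel is propelled by mechanical means? no] → satisfied.
§12.13 — Exempt Boat: [the vessel is registered under the domestic flag? yes] AND [the vessel does not carry dangerous goods? yes] AND [the vessel is engaged in fishing? no] → not satisfied.
§12.1 — Critical Carrier: Primary Boat (§12.6)? yes; Exempt Boat (§12.13)? no; the master holds a certificate of competency? no — 1 of 3 hold (need ≥2) → not satisfied.
§12.11 — Tier I Craft: [the vessel does not carry dangerous goods? yes] AND [the vessel has a valid load-line certificate? no] → not satisfied.
§12.3 — Protected Boat: the vessel is classed with a recognised organisation? no; the vessel has a valid load-line certificate? no; the vessel is propelled by mechanical means? no — 0 of 3 hold (need ≥2) → not satisfied.
§12.2 — Exempt Craft: [not a Protected Boat (§12.3)? yes] AND [the vessel is classed with a recognised organisation? no] → not satisfied.
§12.8 — Certified Operation: [not a Critical Carrier (§12.1)? yes] OR [Tier I Craft (§12.11)? no] OR [Exempt Craft (§12.2)? no] → satisfied.
§12.15 — Senior Voyage: [the vessel is propelled by mechanical means? no] AND [the vessel operates beyond territorial waters? yes] → not satisfied.
§12.4 — Exempt Ship: [the vessel does not carry passengers for reward? no] OR [the vessel is registered under the domestic flag? yes] OR [the vessel is a pleasure craft? no] → satisfied.
§12.14 — Tier I Operation: [Senior Voyage (§12.15)? no] OR [not an Exempt Ship (§12.4)? no] → not satisfied.
§12.7 — Registered Boat: [the vessel is propelled by mechanical means? no] AND [the vessel operates only within territorial waters? no] → not satisfied.
§12.12 — Permitted Operation: [the vessel is not engaged in fishing? yes] AND [Registered Boat (§12.7)? no] → not satisfied.
§12.9 — Assessable Ship: Certified Operation (§12.8)? yes; Tier I Operation (§12.14)? no; Permitted Operation (§12.12)? no — 1 of 3 hold (need ≥2) → not satisfied.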